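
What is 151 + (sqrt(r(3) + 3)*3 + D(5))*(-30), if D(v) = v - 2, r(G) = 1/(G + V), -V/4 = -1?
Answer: 61 - 90*sqrt(154)/7 ≈ -98.553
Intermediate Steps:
V = 4 (V = -4*(-1) = 4)
r(G) = 1/(4 + G) (r(G) = 1/(G + 4) = 1/(4 + G))
D(v) = -2 + v
151 + (sqrt(r(3) + 3)*3 + D(5))*(-30) = 151 + (sqrt(1/(4 + 3) + 3)*3 + (-2 + 5))*(-30) = 151 + (sqrt(1/7 + 3)*3 + 3)*(-30) = 151 + (sqrt(22/7)*3 + 3)*(-30) = 151 + ((sqrt(154)/7)*3 + 3)*(-30) = 151 + (3*sqrt(154)/7 + 3)*(-30) = 151 + (3 + 3*sqrt(154)/7)*(-30) = 151 + (-90 - 90*sqrt(154)/7) = 61 - 90*sqrt(154)/7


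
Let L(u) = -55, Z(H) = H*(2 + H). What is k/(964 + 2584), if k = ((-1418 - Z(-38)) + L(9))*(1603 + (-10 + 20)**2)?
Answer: -4838223/3548 ≈ -1363.6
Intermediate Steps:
k = -4838223 (k = ((-1418 - (-38)*(2 - 38)) - 55)*(1603 + (-10 + 20)**2) = ((-1418 - (-38)*(-36)) - 55)*(1603 + 10**2) = ((-1418 - 1*1368) - 55)*(1603 + 100) = ((-1418 - 1368) - 55)*1703 = (-2786 - 55)*1703 = -2841*1703 = -4838223)
k/(964 + 2584) = -4838223/(964 + 2584) = -4838223/3548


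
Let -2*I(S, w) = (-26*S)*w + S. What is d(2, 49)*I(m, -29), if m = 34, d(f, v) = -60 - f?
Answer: 795770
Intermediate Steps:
I(S, w) = -S/2 + 13*S*w (I(S, w) = -((-26*S)*w + S)/2 = -(-26*S*w + S)/2 = -(S - 26*S*w)/2 = -S/2 + 13*S*w)
d(2, 49)*I(m, -29) = (-60 - 1*2)*((½)*34*(-1 + 26*(-29))) = (-60 - 2)*((½)*34*(-1 - 754)) = -31*34*(-755) = -62*(-12835) = 795770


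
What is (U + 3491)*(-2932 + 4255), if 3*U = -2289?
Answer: 3609144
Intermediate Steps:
U = -763 (U = (⅓)*(-2289) = -763)
(U + 3491)*(-2932 + 4255) = (-763 + 3491)*(-2932 + 4255) = 2728*1323 = 3609144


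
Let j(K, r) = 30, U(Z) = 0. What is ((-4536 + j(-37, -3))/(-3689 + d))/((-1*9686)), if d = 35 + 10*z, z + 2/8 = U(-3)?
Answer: -4506/35416859 ≈ -0.00012723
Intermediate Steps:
z = -¼ (z = -¼ + 0 = -¼ ≈ -0.25000)
d = 65/2 (d = 35 + 10*(-¼) = 35 - 5/2 = 65/2 ≈ 32.500)
((-4536 + j(-37, -3))/(-3689 + d))/((-1*9686)) = ((-4536 + 30)/(-3689 + 65/2))/((-1*9686)) = -4506/(-7313/2)/(-9686) = -4506*(-2/7313)*(-1/9686) = (9012/7313)*(-1/9686) = -4506/35416859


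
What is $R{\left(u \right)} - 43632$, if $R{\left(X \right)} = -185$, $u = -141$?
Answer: $-43817$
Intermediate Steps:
$R{\left(u \right)} - 43632 = -185 - 43632 = -43817$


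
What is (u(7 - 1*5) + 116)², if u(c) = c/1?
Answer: 13924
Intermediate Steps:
u(c) = c (u(c) = c*1 = c)
(u(7 - 1*5) + 116)² = ((7 - 1*5) + 116)² = ((7 - 5) + 116)² = (2 + 116)² = 118² = 13924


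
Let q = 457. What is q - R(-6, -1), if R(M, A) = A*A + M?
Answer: 462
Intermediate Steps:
R(M, A) = M + A² (R(M, A) = A² + M = M + A²)
q - R(-6, -1) = 457 - (-6 + (-1)²) = 457 - (-6 + 1) = 457 - 1*(-5) = 457 + 5 = 462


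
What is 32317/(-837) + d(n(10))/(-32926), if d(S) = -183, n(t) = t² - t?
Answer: -1063916371/27559062 ≈ -38.605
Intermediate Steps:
32317/(-837) + d(n(10))/(-32926) = 32317/(-837) - 183/(-32926) = 32317*(-1/837) - 183*(-1/32926) = -32317/837 + 183/32926 = -1063916371/27559062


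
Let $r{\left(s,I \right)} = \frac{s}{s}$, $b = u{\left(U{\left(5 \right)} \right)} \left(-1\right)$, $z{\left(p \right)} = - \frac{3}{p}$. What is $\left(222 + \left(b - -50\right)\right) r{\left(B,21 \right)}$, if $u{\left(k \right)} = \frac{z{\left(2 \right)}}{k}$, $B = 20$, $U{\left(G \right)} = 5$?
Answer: $\frac{2723}{10} \approx 272.3$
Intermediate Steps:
$u{\left(k \right)} = - \frac{3}{2 k}$ ($u{\left(k \right)} = \frac{\left(-3\right) \frac{1}{2}}{k} = - \frac{3}{2 k}$)
$b = \frac{3}{10}$ ($b = - \frac{3}{2 \cdot 5} \left(-1\right) = \left(- \frac{3}{2}\right) \frac{1}{5} \left(-1\right) = \left(- \frac{3}{10}\right) \left(-1\right) = \frac{3}{10} \approx 0.3$)
$r{\left(s,I \right)} = 1$
$\left(222 + \left(b - -50\right)\right) r{\left(B,21 \right)} = \left(222 + \left(\frac{3}{10} - -50\right)\right) 1 = \left(222 + \left(\frac{3}{10} + 50\right)\right) 1 = \left(222 + \frac{503}{10}\right) 1 = \frac{2723}{10} \cdot 1 = \frac{2723}{10}$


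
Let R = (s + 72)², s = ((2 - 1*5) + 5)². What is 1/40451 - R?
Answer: -233644975/40451 ≈ -5776.0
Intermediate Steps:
s = 4 (s = ((2 - 5) + 5)² = (-3 + 5)² = 2² = 4)
R = 5776 (R = (4 + 72)² = 76² = 5776)
1/40451 - R = 1/40451 - 1*5776 = 1/40451 - 5776 = -233644975/40451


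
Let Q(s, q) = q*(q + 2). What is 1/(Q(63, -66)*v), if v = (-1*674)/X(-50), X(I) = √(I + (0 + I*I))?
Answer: -35*√2/2846976 ≈ -1.7386e-5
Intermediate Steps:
X(I) = √(I + I²) (X(I) = √(I + (0 + I²)) = √(I + I²))
Q(s, q) = q*(2 + q)
v = -337*√2/35 (v = (-1*674)/(√(-50*(1 - 50))) = -674*√2/70 = -337*√2/35 ≈ -13.617)
1/(Q(63, -66)*v) = 1/(((-66*(2 - 66)))*((-337*√2/35))) = (-35*√2/674)/((-66*(-64))) = (-35*√2/674)/4224 = -35*√2/2846976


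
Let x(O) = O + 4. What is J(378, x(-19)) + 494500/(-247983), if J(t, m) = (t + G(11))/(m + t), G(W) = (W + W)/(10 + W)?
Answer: -598542940/630124803 ≈ -0.94988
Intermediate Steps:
x(O) = 4 + O
G(W) = 2*W/(10 + W) (G(W) = (2*W)/(10 + W) = 2*W/(10 + W))
J(t, m) = (22/21 + t)/(m + t) (J(t, m) = (t + 2*11/(10 + 11))/(m + t) = (t + 2*11/21)/(m + t) = (t + 2*11*(1/21))/(m + t) = (t + 22/21)/(m + t) = (22/21 + t)/(m + t))
J(378, x(-19)) + 494500/(-247983) = (22/21 + 378)/((4 - 19) + 378) + 494500/(-247983) = (7960/21)/(-15 + 378) + 494500*(-1/247983) = (7960/21)/363 - 494500/247983 = (1/363)*(7960/21) - 494500/247983 = 7960/7623 - 494500/247983 = -598542940/630124803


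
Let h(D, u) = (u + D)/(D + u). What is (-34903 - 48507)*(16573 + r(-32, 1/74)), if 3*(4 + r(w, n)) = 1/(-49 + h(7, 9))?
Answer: -99505419175/72 ≈ -1.3820e+9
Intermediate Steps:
h(D, u) = 1 (h(D, u) = (D + u)/(D + u) = 1)
r(w, n) = -577/144 (r(w, n) = -4 + 1/(3*(-49 + 1)) = -4 + (1/3)/(-48) = -4 + (1/3)*(-1/48) = -4 - 1/144 = -577/144)
(-34903 - 48507)*(16573 + r(-32, 1/74)) = (-34903 - 48507)*(16573 - 577/144) = -83410*2385935/144 = -99505419175/72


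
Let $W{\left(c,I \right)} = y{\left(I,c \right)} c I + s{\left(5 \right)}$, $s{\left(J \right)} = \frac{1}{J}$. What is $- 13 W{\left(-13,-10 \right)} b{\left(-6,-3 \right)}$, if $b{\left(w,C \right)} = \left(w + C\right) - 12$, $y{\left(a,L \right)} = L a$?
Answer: $\frac{23068773}{5} \approx 4.6138 \cdot 10^{6}$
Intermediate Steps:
$b{\left(w,C \right)} = -12 + C + w$ ($b{\left(w,C \right)} = \left(C + w\right) - 12 = -12 + C + w$)
$W{\left(c,I \right)} = \frac{1}{5} + I^{2} c^{2}$ ($W{\left(c,I \right)} = c I c I + \frac{1}{5} = I c c I + \frac{1}{5} = I c^{2} I + \frac{1}{5} = I^{2} c^{2} + \frac{1}{5} = \frac{1}{5} + I^{2} c^{2}$)
$- 13 W{\left(-13,-10 \right)} b{\left(-6,-3 \right)} = - 13 \left(\frac{1}{5} + \left(-10\right)^{2} \left(-13\right)^{2}\right) \left(-12 - 3 - 6\right) = - 13 \left(\frac{1}{5} + 100 \cdot 169\right) \left(-21\right) = - 13 \left(\frac{1}{5} + 16900\right) \left(-21\right) = \left(-13\right) \frac{84501}{5} \left(-21\right) = \left(- \frac{1098513}{5}\right) \left(-21\right) = \frac{23068773}{5}$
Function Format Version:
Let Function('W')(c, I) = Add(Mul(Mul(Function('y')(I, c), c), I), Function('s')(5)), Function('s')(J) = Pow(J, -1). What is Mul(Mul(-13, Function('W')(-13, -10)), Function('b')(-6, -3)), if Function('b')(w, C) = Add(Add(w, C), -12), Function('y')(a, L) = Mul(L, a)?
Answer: Rational(23068773, 5) ≈ 4.6138e+6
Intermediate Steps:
Function('b')(w, C) = Add(-12, C, w) (Function('b')(w, C) = Add(Add(C, w), -12) = Add(-12, C, w))
Function('W')(c, I) = Add(Rational(1, 5), Mul(Pow(I, 2), Pow(c, 2))) (Function('W')(c, I) = Add(Mul(Mul(Mul(c, I), c), I), Pow(5, -1)) = Add(Mul(Mul(Mul(I, c), c), I), Rational(1, 5)) = Add(Mul(Mul(I, Pow(c, 2)), I), Rational(1, 5)) = Add(Mul(Pow(I, 2), Pow(c, 2)), Rational(1, 5)) = Add(Rational(1, 5), Mul(Pow(I, 2), Pow(c, 2))))
Mul(Mul(-13, Function('W')(-13, -10)), Function('b')(-6, -3)) = Mul(Mul(-13, Add(Rational(1, 5), Mul(Pow(-10, 2), Pow(-13, 2)))), Add(-12, -3, -6)) = Mul(Mul(-13, Add(Rational(1, 5), Mul(100, 169))), -21) = Mul(Mul(-13, Add(Rational(1, 5), 16900)), -21) = Mul(Mul(-13, Rational(84501, 5)), -21) = Mul(Rational(-1098513, 5), -21) = Rational(23068773, 5)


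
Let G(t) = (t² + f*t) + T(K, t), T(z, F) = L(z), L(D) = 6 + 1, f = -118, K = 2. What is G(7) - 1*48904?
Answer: -49674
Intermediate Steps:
L(D) = 7
T(z, F) = 7
G(t) = 7 + t² - 118*t (G(t) = (t² - 118*t) + 7 = 7 + t² - 118*t)
G(7) - 1*48904 = (7 + 7² - 118*7) - 1*48904 = (7 + 49 - 826) - 48904 = -770 - 48904 = -49674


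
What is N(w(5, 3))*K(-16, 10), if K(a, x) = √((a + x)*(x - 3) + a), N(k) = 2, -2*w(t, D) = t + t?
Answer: 2*I*√58 ≈ 15.232*I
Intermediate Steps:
w(t, D) = -t (w(t, D) = -(t + t)/2 = -t)
K(a, x) = √(a + (-3 + x)*(a + x)) (K(a, x) = √((a + x)*(-3 + x) + a) = √((-3 + x)*(a + x) + a) = √(a + (-3 + x)*(a + x)))
N(w(5, 3))*K(-16, 10) = 2*√(10² - 3*10 - 2*(-16) - 16*10) = 2*√(100 - 30 + 32 - 160) = 2*√(-58) = 2*(I*√58) = 2*I*√58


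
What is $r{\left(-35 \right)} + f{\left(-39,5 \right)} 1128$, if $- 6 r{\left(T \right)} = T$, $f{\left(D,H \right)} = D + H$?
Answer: $- \frac{230077}{6} \approx -38346.0$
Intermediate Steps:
$r{\left(T \right)} = - \frac{T}{6}$
$r{\left(-35 \right)} + f{\left(-39,5 \right)} 1128 = \left(- \frac{1}{6}\right) \left(-35\right) + \left(-39 + 5\right) 1128 = \frac{35}{6} - 38352 = - \frac{230077}{6}$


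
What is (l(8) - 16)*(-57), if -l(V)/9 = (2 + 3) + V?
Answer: 7581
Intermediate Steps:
l(V) = -45 - 9*V (l(V) = -9*((2 + 3) + V) = -9*(5 + V) = -45 - 9*V)
(l(8) - 16)*(-57) = ((-45 - 9*8) - 16)*(-57) = ((-45 - 72) - 16)*(-57) = (-117 - 16)*(-57) = -133*(-57) = 7581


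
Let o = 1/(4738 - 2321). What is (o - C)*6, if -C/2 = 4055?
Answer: 117611226/2417 ≈ 48660.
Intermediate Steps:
C = -8110 (C = -2*4055 = -8110)
o = 1/2417 ≈ 0.00041374
(o - C)*6 = (1/2417 - 1*(-8110))*6 = (1/2417 + 8110)*6 = (19601871/2417)*6 = 117611226/2417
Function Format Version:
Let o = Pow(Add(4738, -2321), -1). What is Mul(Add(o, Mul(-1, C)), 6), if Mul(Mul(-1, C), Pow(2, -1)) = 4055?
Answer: Rational(117611226, 2417) ≈ 48660.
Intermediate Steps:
C = -8110 (C = Mul(-2, 4055) = -8110)
o = Rational(1, 2417) (o = Pow(2417, -1) = Rational(1, 2417) ≈ 0.00041374)
Mul(Add(o, Mul(-1, C)), 6) = Mul(Add(Rational(1, 2417), Mul(-1, -8110)), 6) = Mul(Add(Rational(1, 2417), 8110), 6) = Mul(Rational(19601871, 2417), 6) = Rational(117611226, 2417)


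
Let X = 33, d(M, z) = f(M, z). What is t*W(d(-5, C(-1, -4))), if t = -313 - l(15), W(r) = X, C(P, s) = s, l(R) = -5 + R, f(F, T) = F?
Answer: -10659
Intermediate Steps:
d(M, z) = M
W(r) = 33
t = -323 (t = -313 - (-5 + 15) = -313 - 1*10 = -313 - 10 = -323)
t*W(d(-5, C(-1, -4))) = -323*33 = -10659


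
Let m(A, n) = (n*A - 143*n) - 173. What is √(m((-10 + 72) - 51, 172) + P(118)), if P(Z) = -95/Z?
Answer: I*√318550558/118 ≈ 151.25*I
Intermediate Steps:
m(A, n) = -173 - 143*n + A*n (m(A, n) = (A*n - 143*n) - 173 = (-143*n + A*n) - 173 = -173 - 143*n + A*n)
√(m((-10 + 72) - 51, 172) + P(118)) = √((-173 - 143*172 + ((-10 + 72) - 51)*172) - 95/118) = √((-173 - 24596 + (62 - 51)*172) - 95*1/118) = √((-173 - 24596 + 11*172) - 95/118) = √((-173 - 24596 + 1892) - 95/118) = √(-22877 - 95/118) = √(-2699581/118) = I*√318550558/118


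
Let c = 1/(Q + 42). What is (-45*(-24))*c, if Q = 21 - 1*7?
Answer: 135/7 ≈ 19.286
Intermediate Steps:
Q = 14 (Q = 21 - 7 = 14)
c = 1/56 (c = 1/(14 + 42) = 1/56 ≈ 0.017857)
(-45*(-24))*c = -45*(-24)*(1/56) = 1080*(1/56) = 135/7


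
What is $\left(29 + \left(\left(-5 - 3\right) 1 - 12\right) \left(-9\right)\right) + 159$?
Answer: $368$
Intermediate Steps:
$\left(29 + \left(\left(-5 - 3\right) 1 - 12\right) \left(-9\right)\right) + 159 = \left(29 + \left(\left(-8\right) 1 - 12\right) \left(-9\right)\right) + 159 = \left(29 + \left(-8 - 12\right) \left(-9\right)\right) + 159 = \left(29 - -180\right) + 159 = \left(29 + 180\right) + 159 = 209 + 159 = 368$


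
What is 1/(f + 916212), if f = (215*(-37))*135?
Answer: -1/157713 ≈ -6.3406e-6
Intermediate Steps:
f = -1073925 (f = -7955*135 = -1073925)
1/(f + 916212) = 1/(-1073925 + 916212) = 1/(-157713) = -1/157713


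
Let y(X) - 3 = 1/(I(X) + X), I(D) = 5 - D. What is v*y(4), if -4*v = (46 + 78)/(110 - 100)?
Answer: -248/25 ≈ -9.9200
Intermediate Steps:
y(X) = 16/5 (y(X) = 3 + 1/((5 - X) + X) = 3 + 1/5 = 16/5)
v = -31/10 (v = -(46 + 78)/(4*(110 - 100)) = -31/10 ≈ -3.1000)
v*y(4) = -31/10*16/5 = -248/25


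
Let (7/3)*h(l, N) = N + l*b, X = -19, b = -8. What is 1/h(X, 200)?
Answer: 7/1056 ≈ 0.0066288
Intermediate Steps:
h(l, N) = -24*l/7 + 3*N/7 (h(l, N) = 3*(N + l*(-8))/7 = 3*(N - 8*l)/7 = -24*l/7 + 3*N/7)
1/h(X, 200) = 1/(-24/7*(-19) + (3/7)*200) = 1/(456/7 + 600/7) = 1/(1056/7) = 7/1056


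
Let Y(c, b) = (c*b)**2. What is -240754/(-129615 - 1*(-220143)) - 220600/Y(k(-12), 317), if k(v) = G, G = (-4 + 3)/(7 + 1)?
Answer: -651151821953/4548534096 ≈ -143.16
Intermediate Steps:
G = -1/8 ≈ -0.12500
k(v) = -1/8
Y(c, b) = b**2*c**2 (Y(c, b) = (b*c)**2 = b**2*c**2)
-240754/(-129615 - 1*(-220143)) - 220600/Y(k(-12), 317) = -240754/(-129615 - 1*(-220143)) - 220600/(317**2*(-1/8)**2) = -240754/(-129615 + 220143) - 220600/(100489*(1/64)) = -240754/90528 - 220600/100489/64 = -240754*1/90528 - 220600*64/100489 = -120377/45264 - 14118400/100489 = -651151821953/4548534096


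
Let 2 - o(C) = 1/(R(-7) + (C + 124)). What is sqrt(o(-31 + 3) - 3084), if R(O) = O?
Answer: I*sqrt(24412611)/89 ≈ 55.516*I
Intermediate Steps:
o(C) = 2 - 1/(117 + C) (o(C) = 2 - 1/(-7 + (C + 124)) = 2 - 1/(-7 + (124 + C)) = 2 - 1/(117 + C))
sqrt(o(-31 + 3) - 3084) = sqrt((233 + 2*(-31 + 3))/(117 + (-31 + 3)) - 3084) = sqrt((233 + 2*(-28))/(117 - 28) - 3084) = sqrt((233 - 56)/89 - 3084) = sqrt((1/89)*177 - 3084) = sqrt(177/89 - 3084) = sqrt(-274299/89) = I*sqrt(24412611)/89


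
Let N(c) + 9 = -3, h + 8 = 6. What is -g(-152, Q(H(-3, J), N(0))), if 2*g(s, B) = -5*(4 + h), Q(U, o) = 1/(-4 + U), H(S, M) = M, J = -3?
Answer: 5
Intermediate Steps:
h = -2 (h = -8 + 6 = -2)
N(c) = -12 (N(c) = -9 - 3 = -12)
g(s, B) = -5 (g(s, B) = (-5*(4 - 2))/2 = (-5*2)/2 = (½)*(-10) = -5)
-g(-152, Q(H(-3, J), N(0))) = -1*(-5) = 5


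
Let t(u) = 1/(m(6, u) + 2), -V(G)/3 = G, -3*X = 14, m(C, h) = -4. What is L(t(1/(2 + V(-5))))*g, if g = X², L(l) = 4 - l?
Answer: 98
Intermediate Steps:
X = -14/3 (X = -⅓*14 = -14/3 ≈ -4.6667)
V(G) = -3*G
t(u) = -½ (t(u) = 1/(-4 + 2) = 1/(-2) = -½)
g = 196/9 (g = (-14/3)² = 196/9 ≈ 21.778)
L(t(1/(2 + V(-5))))*g = (4 - 1*(-½))*(196/9) = (4 + ½)*(196/9) = (9/2)*(196/9) = 98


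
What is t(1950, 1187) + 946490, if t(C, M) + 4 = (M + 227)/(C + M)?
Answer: 2969127996/3137 ≈ 9.4649e+5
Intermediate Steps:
t(C, M) = -4 + (227 + M)/(C + M) (t(C, M) = -4 + (M + 227)/(C + M) = -4 + (227 + M)/(C + M))
t(1950, 1187) + 946490 = (227 - 4*1950 - 3*1187)/(1950 + 1187) + 946490 = (227 - 7800 - 3561)/3137 + 946490 = (1/3137)*(-11134) + 946490 = -11134/3137 + 946490 = 2969127996/3137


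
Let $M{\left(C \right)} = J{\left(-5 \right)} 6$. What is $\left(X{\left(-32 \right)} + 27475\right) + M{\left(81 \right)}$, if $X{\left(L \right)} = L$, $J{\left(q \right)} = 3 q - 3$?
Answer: $27335$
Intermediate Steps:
$J{\left(q \right)} = -3 + 3 q$
$M{\left(C \right)} = -108$ ($M{\left(C \right)} = \left(-3 + 3 \left(-5\right)\right) 6 = \left(-3 - 15\right) 6 = \left(-18\right) 6 = -108$)
$\left(X{\left(-32 \right)} + 27475\right) + M{\left(81 \right)} = \left(-32 + 27475\right) - 108 = 27443 - 108 = 27335$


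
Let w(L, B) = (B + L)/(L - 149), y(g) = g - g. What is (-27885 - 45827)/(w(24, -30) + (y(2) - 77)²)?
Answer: -9214000/741131 ≈ -12.432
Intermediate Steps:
y(g) = 0
w(L, B) = (B + L)/(-149 + L)
(-27885 - 45827)/(w(24, -30) + (y(2) - 77)²) = (-27885 - 45827)/((-30 + 24)/(-149 + 24) + (0 - 77)²) = -73712/(-6/(-125) + (-77)²) = -73712/(-1/125*(-6) + 5929) = -73712/(6/125 + 5929) = -73712/741131/125 = -73712*125/741131 = -9214000/741131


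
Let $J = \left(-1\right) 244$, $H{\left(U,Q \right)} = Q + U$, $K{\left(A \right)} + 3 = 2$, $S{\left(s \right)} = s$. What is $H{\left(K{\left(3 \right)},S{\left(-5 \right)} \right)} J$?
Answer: $1464$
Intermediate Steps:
$K{\left(A \right)} = -1$ ($K{\left(A \right)} = -3 + 2 = -1$)
$J = -244$
$H{\left(K{\left(3 \right)},S{\left(-5 \right)} \right)} J = \left(-5 - 1\right) \left(-244\right) = \left(-6\right) \left(-244\right) = 1464$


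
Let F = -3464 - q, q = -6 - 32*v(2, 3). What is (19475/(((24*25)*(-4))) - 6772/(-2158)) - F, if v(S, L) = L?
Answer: 347733923/103584 ≈ 3357.0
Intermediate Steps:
q = -102 (q = -6 - 32*3 = -6 - 96 = -102)
F = -3362 (F = -3464 - 1*(-102) = -3464 + 102 = -3362)
(19475/(((24*25)*(-4))) - 6772/(-2158)) - F = (19475/(((24*25)*(-4))) - 6772/(-2158)) - 1*(-3362) = (19475/((600*(-4))) - 6772*(-1/2158)) + 3362 = (19475/(-2400) + 3386/1079) + 3362 = (19475*(-1/2400) + 3386/1079) + 3362 = (-779/96 + 3386/1079) + 3362 = -515485/103584 + 3362 = 347733923/103584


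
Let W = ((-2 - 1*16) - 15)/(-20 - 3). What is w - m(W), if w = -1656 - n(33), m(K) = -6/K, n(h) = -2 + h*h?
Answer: -30127/11 ≈ -2738.8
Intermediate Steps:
W = 33/23 (W = ((-2 - 16) - 15)/(-23) = (-18 - 15)*(-1/23) = -33*(-1/23) = 33/23 ≈ 1.4348)
n(h) = -2 + h²
w = -2743 (w = -1656 - (-2 + 33²) = -1656 - (-2 + 1089) = -1656 - 1*1087 = -1656 - 1087 = -2743)
w - m(W) = -2743 - (-6)/33/23 = -2743 - (-6)*23/33 = -2743 - 1*(-46/11) = -2743 + 46/11 = -30127/11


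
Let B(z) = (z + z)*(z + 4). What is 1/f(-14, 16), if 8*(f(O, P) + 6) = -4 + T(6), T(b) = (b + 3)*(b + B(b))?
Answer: 4/541 ≈ 0.0073937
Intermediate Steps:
B(z) = 2*z*(4 + z) (B(z) = (2*z)*(4 + z) = 2*z*(4 + z))
T(b) = (3 + b)*(b + 2*b*(4 + b)) (T(b) = (b + 3)*(b + 2*b*(4 + b)) = (3 + b)*(b + 2*b*(4 + b)))
f(O, P) = 541/4 (f(O, P) = -6 + (-4 + 6*(27 + 2*6**2 + 15*6))/8 = -6 + (-4 + 6*(27 + 2*36 + 90))/8 = -6 + (-4 + 6*(27 + 72 + 90))/8 = -6 + (-4 + 6*189)/8 = -6 + (-4 + 1134)/8 = -6 + (1/8)*1130 = -6 + 565/4 = 541/4)
1/f(-14, 16) = 1/(541/4) = 4/541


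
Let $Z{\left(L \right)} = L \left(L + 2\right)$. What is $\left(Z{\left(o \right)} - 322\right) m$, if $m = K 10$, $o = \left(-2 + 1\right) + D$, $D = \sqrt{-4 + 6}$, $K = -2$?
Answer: $6420$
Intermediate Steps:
$D = \sqrt{2} \approx 1.4142$
$o = -1 + \sqrt{2}$ ($o = \left(-2 + 1\right) + \sqrt{2} = -1 + \sqrt{2} \approx 0.41421$)
$m = -20$ ($m = \left(-2\right) 10 = -20$)
$Z{\left(L \right)} = L \left(2 + L\right)$
$\left(Z{\left(o \right)} - 322\right) m = \left(\left(-1 + \sqrt{2}\right) \left(2 - \left(1 - \sqrt{2}\right)\right) - 322\right) \left(-20\right) = \left(\left(-1 + \sqrt{2}\right) \left(1 + \sqrt{2}\right) - 322\right) \left(-20\right) = \left(\left(1 + \sqrt{2}\right) \left(-1 + \sqrt{2}\right) - 322\right) \left(-20\right) = \left(-322 + \left(1 + \sqrt{2}\right) \left(-1 + \sqrt{2}\right)\right) \left(-20\right) = 6440 - 20 \left(1 + \sqrt{2}\right) \left(-1 + \sqrt{2}\right)$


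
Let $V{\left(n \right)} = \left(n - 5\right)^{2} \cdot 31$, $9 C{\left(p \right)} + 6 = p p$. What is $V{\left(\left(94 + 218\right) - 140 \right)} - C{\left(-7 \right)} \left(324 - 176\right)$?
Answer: $\frac{7774667}{9} \approx 8.6385 \cdot 10^{5}$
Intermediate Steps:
$C{\left(p \right)} = - \frac{2}{3} + \frac{p^{2}}{9}$ ($C{\left(p \right)} = - \frac{2}{3} + \frac{p p}{9} = - \frac{2}{3} + \frac{p^{2}}{9}$)
$V{\left(n \right)} = 31 \left(-5 + n\right)^{2}$ ($V{\left(n \right)} = \left(-5 + n\right)^{2} \cdot 31 = 31 \left(-5 + n\right)^{2}$)
$V{\left(\left(94 + 218\right) - 140 \right)} - C{\left(-7 \right)} \left(324 - 176\right) = 31 \left(-5 + \left(\left(94 + 218\right) - 140\right)\right)^{2} - \left(- \frac{2}{3} + \frac{\left(-7\right)^{2}}{9}\right) \left(324 - 176\right) = 31 \left(-5 + \left(312 - 140\right)\right)^{2} - \left(- \frac{2}{3} + \frac{1}{9} \cdot 49\right) 148 = 31 \left(-5 + 172\right)^{2} - \left(- \frac{2}{3} + \frac{49}{9}\right) 148 = 31 \cdot 167^{2} - \frac{43}{9} \cdot 148 = 31 \cdot 27889 - \frac{6364}{9} = 864559 - \frac{6364}{9} = \frac{7774667}{9}$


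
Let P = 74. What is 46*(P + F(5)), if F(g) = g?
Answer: 3634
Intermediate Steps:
46*(P + F(5)) = 46*(74 + 5) = 46*79 = 3634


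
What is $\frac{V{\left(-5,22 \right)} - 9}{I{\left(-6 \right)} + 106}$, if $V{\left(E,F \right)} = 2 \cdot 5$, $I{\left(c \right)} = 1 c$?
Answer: $\frac{1}{100} \approx 0.01$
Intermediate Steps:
$I{\left(c \right)} = c$
$V{\left(E,F \right)} = 10$
$\frac{V{\left(-5,22 \right)} - 9}{I{\left(-6 \right)} + 106} = \frac{10 - 9}{-6 + 106} = 1 \cdot \frac{1}{100} = \frac{1}{100}$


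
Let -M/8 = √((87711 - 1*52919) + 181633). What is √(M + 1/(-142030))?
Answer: √(-142030 - 806900836000*√8657)/142030 ≈ 61.006*I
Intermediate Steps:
M = -40*√8657 (M = -8*√((87711 - 1*52919) + 181633) = -8*√((87711 - 52919) + 181633) = -8*√(34792 + 181633) = -40*√8657 ≈ -3721.7)
√(M + 1/(-142030)) = √(-40*√8657 + 1/(-142030)) = √(-40*√8657 - 1/142030) = √(-1/142030 - 40*√8657)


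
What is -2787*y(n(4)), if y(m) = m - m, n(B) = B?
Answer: 0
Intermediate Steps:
y(m) = 0
-2787*y(n(4)) = -2787*0 = 0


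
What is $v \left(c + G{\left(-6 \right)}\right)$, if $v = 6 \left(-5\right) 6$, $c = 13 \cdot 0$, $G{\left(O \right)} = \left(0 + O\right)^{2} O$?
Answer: $38880$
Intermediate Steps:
$G{\left(O \right)} = O^{3}$ ($G{\left(O \right)} = O^{2} O = O^{3}$)
$c = 0$
$v = -180$ ($v = \left(-30\right) 6 = -180$)
$v \left(c + G{\left(-6 \right)}\right) = - 180 \left(0 + \left(-6\right)^{3}\right) = - 180 \left(0 - 216\right) = \left(-180\right) \left(-216\right) = 38880$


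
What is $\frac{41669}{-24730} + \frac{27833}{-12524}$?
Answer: $- \frac{605086323}{154859260} \approx -3.9073$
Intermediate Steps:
$\frac{41669}{-24730} + \frac{27833}{-12524} = 41669 \left(- \frac{1}{24730}\right) + 27833 \left(- \frac{1}{12524}\right) = - \frac{41669}{24730} - \frac{27833}{12524} = - \frac{605086323}{154859260}$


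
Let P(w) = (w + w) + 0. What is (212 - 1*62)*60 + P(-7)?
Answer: 8986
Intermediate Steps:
P(w) = 2*w (P(w) = 2*w + 0 = 2*w)
(212 - 1*62)*60 + P(-7) = (212 - 1*62)*60 + 2*(-7) = (212 - 62)*60 - 14 = 150*60 - 14 = 9000 - 14 = 8986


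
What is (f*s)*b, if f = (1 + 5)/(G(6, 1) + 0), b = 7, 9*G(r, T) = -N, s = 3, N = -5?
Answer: 1134/5 ≈ 226.80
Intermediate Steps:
G(r, T) = 5/9 (G(r, T) = (-1*(-5))/9 = (⅑)*5 = 5/9)
f = 54/5 (f = (1 + 5)/(5/9 + 0) = 6/(5/9) = 6*(9/5) = 54/5 ≈ 10.800)
(f*s)*b = ((54/5)*3)*7 = (162/5)*7 = 1134/5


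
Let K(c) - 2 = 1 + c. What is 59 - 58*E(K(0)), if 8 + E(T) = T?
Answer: 349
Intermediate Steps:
K(c) = 3 + c (K(c) = 2 + (1 + c) = 3 + c)
E(T) = -8 + T
59 - 58*E(K(0)) = 59 - 58*(-8 + (3 + 0)) = 59 - 58*(-8 + 3) = 59 - 58*(-5) = 59 + 290 = 349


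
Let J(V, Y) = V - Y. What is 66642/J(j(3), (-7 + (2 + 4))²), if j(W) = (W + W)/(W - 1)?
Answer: 33321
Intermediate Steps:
j(W) = 2*W/(-1 + W) (j(W) = (2*W)/(-1 + W) = 2*W/(-1 + W))
66642/J(j(3), (-7 + (2 + 4))²) = 66642/(2*3/(-1 + 3) - (-7 + (2 + 4))²) = 66642/(2*3/2 - (-7 + 6)²) = 66642/(2*3*(½) - 1*(-1)²) = 66642/(3 - 1*1) = 66642/(3 - 1) = 66642/2 = 66642*(½) = 33321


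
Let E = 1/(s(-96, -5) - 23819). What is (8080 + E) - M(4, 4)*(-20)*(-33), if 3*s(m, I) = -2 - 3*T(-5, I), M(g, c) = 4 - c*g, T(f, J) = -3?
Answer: 1143199997/71450 ≈ 16000.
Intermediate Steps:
M(g, c) = 4 - c*g
s(m, I) = 7/3 (s(m, I) = (-2 - 3*(-3))/3 = (-2 + 9)/3 = (⅓)*7 = 7/3)
E = -3/71450 (E = 1/(7/3 - 23819) = 1/(-71450/3) = -3/71450 ≈ -4.1987e-5)
(8080 + E) - M(4, 4)*(-20)*(-33) = (8080 - 3/71450) - (4 - 1*4*4)*(-20)*(-33) = 577315997/71450 - (4 - 16)*(-20)*(-33) = 577315997/71450 - (-12*(-20))*(-33) = 577315997/71450 - 240*(-33) = 577315997/71450 - 1*(-7920) = 577315997/71450 + 7920 = 1143199997/71450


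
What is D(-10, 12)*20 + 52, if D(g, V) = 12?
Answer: 292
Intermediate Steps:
D(-10, 12)*20 + 52 = 12*20 + 52 = 240 + 52 = 292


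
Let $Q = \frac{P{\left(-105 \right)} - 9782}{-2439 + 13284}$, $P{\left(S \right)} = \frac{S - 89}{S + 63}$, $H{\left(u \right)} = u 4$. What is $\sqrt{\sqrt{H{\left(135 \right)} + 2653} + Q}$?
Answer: $\frac{\sqrt{-207829965 + 230523489 \sqrt{3193}}}{15183} \approx 7.4569$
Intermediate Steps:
$H{\left(u \right)} = 4 u$
$P{\left(S \right)} = \frac{-89 + S}{63 + S}$
$Q = - \frac{41065}{45549}$ ($Q = \frac{\frac{-89 - 105}{63 - 105} - 9782}{-2439 + 13284} = \frac{\frac{1}{-42} \left(-194\right) - 9782}{10845} = \left(\left(- \frac{1}{42}\right) \left(-194\right) - 9782\right) \frac{1}{10845} = \left(\frac{97}{21} - 9782\right) \frac{1}{10845} = \left(- \frac{205325}{21}\right) \frac{1}{10845} = - \frac{41065}{45549} \approx -0.90156$)
$\sqrt{\sqrt{H{\left(135 \right)} + 2653} + Q} = \sqrt{\sqrt{4 \cdot 135 + 2653} - \frac{41065}{45549}} = \sqrt{\sqrt{540 + 2653} - \frac{41065}{45549}} = \sqrt{\sqrt{3193} - \frac{41065}{45549}} = \sqrt{- \frac{41065}{45549} + \sqrt{3193}}$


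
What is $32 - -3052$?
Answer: $3084$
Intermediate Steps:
$32 - -3052 = 32 + 3052 = 3084$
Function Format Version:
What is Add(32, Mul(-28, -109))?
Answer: 3084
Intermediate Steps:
Add(32, Mul(-28, -109)) = Add(32, 3052) = 3084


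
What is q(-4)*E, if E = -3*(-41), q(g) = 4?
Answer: 492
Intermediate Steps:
E = 123
q(-4)*E = 4*123 = 492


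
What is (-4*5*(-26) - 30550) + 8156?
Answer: -21874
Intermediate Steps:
(-4*5*(-26) - 30550) + 8156 = (-20*(-26) - 30550) + 8156 = (520 - 30550) + 8156 = -30030 + 8156 = -21874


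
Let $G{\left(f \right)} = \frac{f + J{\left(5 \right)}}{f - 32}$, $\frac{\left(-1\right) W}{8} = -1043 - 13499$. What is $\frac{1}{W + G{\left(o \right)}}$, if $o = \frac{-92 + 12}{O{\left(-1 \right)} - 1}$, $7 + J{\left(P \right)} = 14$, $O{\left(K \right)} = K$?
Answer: $\frac{8}{930735} \approx 8.5954 \cdot 10^{-6}$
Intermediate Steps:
$J{\left(P \right)} = 7$ ($J{\left(P \right)} = -7 + 14 = 7$)
$W = 116336$ ($W = - 8 \left(-1043 - 13499\right) = \left(-8\right) \left(-14542\right) = 116336$)
$o = 40$ ($o = \frac{-92 + 12}{-1 - 1} = - \frac{80}{-2} = \left(-80\right) \left(- \frac{1}{2}\right) = 40$)
$G{\left(f \right)} = \frac{7 + f}{-32 + f}$ ($G{\left(f \right)} = \frac{f + 7}{f - 32} = \frac{7 + f}{-32 + f}$)
$\frac{1}{W + G{\left(o \right)}} = \frac{1}{116336 + \frac{7 + 40}{-32 + 40}} = \frac{1}{116336 + \frac{1}{8} \cdot 47} = \frac{1}{116336 + \frac{47}{8}} = \frac{1}{\frac{930735}{8}} = \frac{8}{930735}$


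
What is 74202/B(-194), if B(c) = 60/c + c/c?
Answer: 7197594/67 ≈ 1.0743e+5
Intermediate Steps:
B(c) = 1 + 60/c (B(c) = 60/c + 1 = 1 + 60/c)
74202/B(-194) = 74202/(((60 - 194)/(-194))) = 74202/((-1/194*(-134))) = 74202/(67/97) = 74202*(97/67) = 7197594/67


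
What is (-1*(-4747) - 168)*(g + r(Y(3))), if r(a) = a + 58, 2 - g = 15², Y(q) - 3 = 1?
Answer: -737219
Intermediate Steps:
Y(q) = 4 (Y(q) = 3 + 1 = 4)
g = -223 (g = 2 - 1*15² = 2 - 1*225 = 2 - 225 = -223)
r(a) = 58 + a
(-1*(-4747) - 168)*(g + r(Y(3))) = (-1*(-4747) - 168)*(-223 + (58 + 4)) = (4747 - 168)*(-223 + 62) = 4579*(-161) = -737219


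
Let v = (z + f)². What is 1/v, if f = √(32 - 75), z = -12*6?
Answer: (72 - I*√43)⁻² ≈ 0.00018817 + 3.4561e-5*I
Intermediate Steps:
z = -72
f = I*√43 (f = √(-43) = I*√43 ≈ 6.5574*I)
v = (-72 + I*√43)² ≈ 5141.0 - 944.27*I
1/v = 1/((72 - I*√43)²) = (72 - I*√43)⁻²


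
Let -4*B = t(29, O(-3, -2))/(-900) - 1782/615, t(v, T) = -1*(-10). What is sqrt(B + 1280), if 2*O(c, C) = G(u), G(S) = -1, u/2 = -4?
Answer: sqrt(7750448530)/2460 ≈ 35.787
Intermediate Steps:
u = -8 (u = 2*(-4) = -8)
O(c, C) = -1/2 (O(c, C) = (1/2)*(-1) = -1/2)
t(v, T) = 10
B = 10733/14760 (B = -(10/(-900) - 1782/615)/4 = -(10*(-1/900) - 1782*1/615)/4 = -(-1/90 - 594/205)/4 = -1/4*(-10733/3690) = 10733/14760 ≈ 0.72717)
sqrt(B + 1280) = sqrt(10733/14760 + 1280) = sqrt(18903533/14760) = sqrt(7750448530)/2460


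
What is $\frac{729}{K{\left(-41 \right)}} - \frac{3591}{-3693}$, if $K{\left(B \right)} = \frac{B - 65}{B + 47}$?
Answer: $- \frac{2628756}{65243} \approx -40.292$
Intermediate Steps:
$K{\left(B \right)} = \frac{-65 + B}{47 + B}$
$\frac{729}{K{\left(-41 \right)}} - \frac{3591}{-3693} = \frac{729}{\frac{1}{47 - 41} \left(-65 - 41\right)} - \frac{3591}{-3693} = \frac{729}{\frac{1}{6} \left(-106\right)} - - \frac{1197}{1231} = \frac{729}{\frac{1}{6} \left(-106\right)} + \frac{1197}{1231} = \frac{729}{- \frac{53}{3}} + \frac{1197}{1231} = 729 \left(- \frac{3}{53}\right) + \frac{1197}{1231} = - \frac{2187}{53} + \frac{1197}{1231} = - \frac{2628756}{65243}$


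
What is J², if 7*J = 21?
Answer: 9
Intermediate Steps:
J = 3 (J = (⅐)*21 = 3)
J² = 3² = 9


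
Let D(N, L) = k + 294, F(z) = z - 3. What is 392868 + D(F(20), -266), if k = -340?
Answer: 392822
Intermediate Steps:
F(z) = -3 + z
D(N, L) = -46 (D(N, L) = -340 + 294 = -46)
392868 + D(F(20), -266) = 392868 - 46 = 392822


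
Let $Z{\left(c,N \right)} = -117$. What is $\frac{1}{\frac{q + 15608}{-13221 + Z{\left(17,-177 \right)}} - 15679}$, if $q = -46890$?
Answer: $- \frac{6669}{104547610} \approx -6.3789 \cdot 10^{-5}$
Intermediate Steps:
$\frac{1}{\frac{q + 15608}{-13221 + Z{\left(17,-177 \right)}} - 15679} = \frac{1}{\frac{-46890 + 15608}{-13221 - 117} - 15679} = \frac{1}{- \frac{31282}{-13338} - 15679} = \frac{1}{\left(-31282\right) \left(- \frac{1}{13338}\right) - 15679} = \frac{1}{\frac{15641}{6669} - 15679} = \frac{1}{- \frac{104547610}{6669}} = - \frac{6669}{104547610}$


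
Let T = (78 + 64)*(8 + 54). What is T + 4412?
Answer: 13216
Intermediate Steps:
T = 8804 (T = 142*62 = 8804)
T + 4412 = 8804 + 4412 = 13216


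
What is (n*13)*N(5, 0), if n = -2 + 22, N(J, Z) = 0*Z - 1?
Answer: -260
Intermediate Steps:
N(J, Z) = -1 (N(J, Z) = 0 - 1 = -1)
n = 20
(n*13)*N(5, 0) = (20*13)*(-1) = 260*(-1) = -260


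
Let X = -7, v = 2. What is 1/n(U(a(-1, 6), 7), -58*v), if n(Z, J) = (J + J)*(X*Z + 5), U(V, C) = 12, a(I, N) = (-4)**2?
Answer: 1/18328 ≈ 5.4561e-5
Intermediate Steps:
a(I, N) = 16
n(Z, J) = 2*J*(5 - 7*Z) (n(Z, J) = (J + J)*(-7*Z + 5) = (2*J)*(5 - 7*Z) = 2*J*(5 - 7*Z))
1/n(U(a(-1, 6), 7), -58*v) = 1/(2*(-58*2)*(5 - 7*12)) = 1/(2*(-116)*(5 - 84)) = 1/(2*(-116)*(-79)) = 1/18328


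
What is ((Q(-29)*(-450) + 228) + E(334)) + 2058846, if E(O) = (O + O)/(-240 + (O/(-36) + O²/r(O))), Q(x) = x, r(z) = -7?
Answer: 4225924827540/2039417 ≈ 2.0721e+6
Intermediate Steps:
E(O) = 2*O/(-240 - O²/7 - O/36) (E(O) = (O + O)/(-240 + (O/(-36) + O²/(-7))) = (2*O)/(-240 + (O*(-1/36) + O²*(-⅐))) = (2*O)/(-240 + (-O/36 - O²/7)) = (2*O)/(-240 + (-O²/7 - O/36)) = (2*O)/(-240 - O²/7 - O/36) = 2*O/(-240 - O²/7 - O/36))
((Q(-29)*(-450) + 228) + E(334)) + 2058846 = ((-29*(-450) + 228) - 504*334/(60480 + 7*334 + 36*334²)) + 2058846 = ((13050 + 228) - 504*334/(60480 + 2338 + 36*111556)) + 2058846 = (13278 - 504*334/(60480 + 2338 + 4016016)) + 2058846 = (13278 - 504*334/4078834) + 2058846 = (13278 - 504*334*1/4078834) + 2058846 = (13278 - 84168/2039417) + 2058846 = 27079294758/2039417 + 2058846 = 4225924827540/2039417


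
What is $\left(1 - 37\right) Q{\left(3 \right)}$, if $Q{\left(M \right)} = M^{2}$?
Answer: $-324$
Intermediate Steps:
$\left(1 - 37\right) Q{\left(3 \right)} = \left(1 - 37\right) 3^{2} = \left(-36\right) 9 = -324$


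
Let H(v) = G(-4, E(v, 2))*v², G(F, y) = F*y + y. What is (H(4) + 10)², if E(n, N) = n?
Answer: 33124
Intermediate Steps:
G(F, y) = y + F*y
H(v) = -3*v³ (H(v) = (v*(1 - 4))*v² = (v*(-3))*v² = (-3*v)*v² = -3*v³)
(H(4) + 10)² = (-3*4³ + 10)² = (-3*64 + 10)² = (-192 + 10)² = (-182)² = 33124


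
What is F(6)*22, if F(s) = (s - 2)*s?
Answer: 528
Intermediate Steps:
F(s) = s*(-2 + s) (F(s) = (-2 + s)*s = s*(-2 + s))
F(6)*22 = (6*(-2 + 6))*22 = (6*4)*22 = 24*22 = 528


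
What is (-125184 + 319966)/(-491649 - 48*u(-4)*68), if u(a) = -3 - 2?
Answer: -194782/475329 ≈ -0.40978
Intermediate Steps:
u(a) = -5
(-125184 + 319966)/(-491649 - 48*u(-4)*68) = (-125184 + 319966)/(-491649 - 48*(-5)*68) = 194782/(-491649 + 240*68) = 194782/(-491649 + 16320) = 194782/(-475329) = 194782*(-1/475329) = -194782/475329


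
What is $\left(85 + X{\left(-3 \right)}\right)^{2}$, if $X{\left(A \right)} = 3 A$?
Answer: $5776$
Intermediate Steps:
$\left(85 + X{\left(-3 \right)}\right)^{2} = \left(85 + 3 \left(-3\right)\right)^{2} = \left(85 - 9\right)^{2} = 76^{2} = 5776$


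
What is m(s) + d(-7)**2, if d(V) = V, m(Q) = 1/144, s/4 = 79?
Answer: 7057/144 ≈ 49.007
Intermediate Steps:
s = 316 (s = 4*79 = 316)
m(Q) = 1/144
m(s) + d(-7)**2 = 1/144 + (-7)**2 = 1/144 + 49 = 7057/144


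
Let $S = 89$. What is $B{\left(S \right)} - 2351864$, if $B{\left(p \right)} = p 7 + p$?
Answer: $-2351152$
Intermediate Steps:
$B{\left(p \right)} = 8 p$ ($B{\left(p \right)} = 7 p + p = 8 p$)
$B{\left(S \right)} - 2351864 = 8 \cdot 89 - 2351864 = 712 - 2351864 = -2351152$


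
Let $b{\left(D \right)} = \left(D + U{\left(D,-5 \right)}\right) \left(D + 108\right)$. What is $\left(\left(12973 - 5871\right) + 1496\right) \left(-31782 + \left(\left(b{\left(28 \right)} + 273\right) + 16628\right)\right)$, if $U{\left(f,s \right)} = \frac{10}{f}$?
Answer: $- \frac{663516258}{7} \approx -9.4788 \cdot 10^{7}$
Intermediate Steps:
$b{\left(D \right)} = \left(108 + D\right) \left(D + \frac{10}{D}\right)$ ($b{\left(D \right)} = \left(D + \frac{10}{D}\right) \left(D + 108\right) = \left(D + \frac{10}{D}\right) \left(108 + D\right) = \left(108 + D\right) \left(D + \frac{10}{D}\right)$)
$\left(\left(12973 - 5871\right) + 1496\right) \left(-31782 + \left(\left(b{\left(28 \right)} + 273\right) + 16628\right)\right) = \left(\left(12973 - 5871\right) + 1496\right) \left(-31782 + \left(\left(\left(10 + 28^{2} + 108 \cdot 28 + \frac{1080}{28}\right) + 273\right) + 16628\right)\right) = \left(\left(12973 - 5871\right) + 1496\right) \left(-31782 + \left(\left(\left(10 + 784 + 3024 + 1080 \cdot \frac{1}{28}\right) + 273\right) + 16628\right)\right) = \left(7102 + 1496\right) \left(-31782 + \left(\left(\left(10 + 784 + 3024 + \frac{270}{7}\right) + 273\right) + 16628\right)\right) = 8598 \left(-31782 + \left(\left(\frac{26996}{7} + 273\right) + 16628\right)\right) = 8598 \left(-31782 + \left(\frac{28907}{7} + 16628\right)\right) = 8598 \left(-31782 + \frac{145303}{7}\right) = 8598 \left(- \frac{77171}{7}\right) = - \frac{663516258}{7}$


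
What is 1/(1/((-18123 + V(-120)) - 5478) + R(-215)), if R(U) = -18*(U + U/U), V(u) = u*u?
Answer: 9201/35442251 ≈ 0.00025961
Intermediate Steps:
V(u) = u²
R(U) = -18 - 18*U (R(U) = -18*(U + 1) = -18*(1 + U) = -18 - 18*U)
1/(1/((-18123 + V(-120)) - 5478) + R(-215)) = 1/(1/((-18123 + (-120)²) - 5478) + (-18 - 18*(-215))) = 1/(1/((-18123 + 14400) - 5478) + (-18 + 3870)) = 1/(1/(-3723 - 5478) + 3852) = 1/(1/(-9201) + 3852) = 1/(-1/9201 + 3852) = 1/(35442251/9201) = 9201/35442251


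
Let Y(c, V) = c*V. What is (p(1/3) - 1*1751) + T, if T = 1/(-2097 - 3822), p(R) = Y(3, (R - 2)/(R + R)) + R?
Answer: -20813179/11838 ≈ -1758.2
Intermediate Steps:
Y(c, V) = V*c
p(R) = R + 3*(-2 + R)/(2*R) (p(R) = ((R - 2)/(R + R))*3 + R = ((-2 + R)/((2*R)))*3 + R = ((-2 + R)*(1/(2*R)))*3 + R = ((-2 + R)/(2*R))*3 + R = 3*(-2 + R)/(2*R) + R = R + 3*(-2 + R)/(2*R))
T = -1/5919 (T = 1/(-5919) = -1/5919 ≈ -0.00016895)
(p(1/3) - 1*1751) + T = ((3/2 + 1/3 - 3/(1/3)) - 1*1751) - 1/5919 = ((3/2 + ⅓ - 3/⅓) - 1751) - 1/5919 = ((3/2 + ⅓ - 3*3) - 1751) - 1/5919 = ((3/2 + ⅓ - 9) - 1751) - 1/5919 = (-43/6 - 1751) - 1/5919 = -10549/6 - 1/5919 = -20813179/11838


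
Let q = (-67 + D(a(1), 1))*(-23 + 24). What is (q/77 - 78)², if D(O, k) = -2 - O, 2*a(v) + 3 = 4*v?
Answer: 147646801/23716 ≈ 6225.6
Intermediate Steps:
a(v) = -3/2 + 2*v (a(v) = -3/2 + (4*v)/2 = -3/2 + 2*v)
q = -139/2 (q = (-67 + (-2 - (-3/2 + 2*1)))*(-23 + 24) = (-67 + (-2 - (-3/2 + 2)))*1 = (-67 + (-2 - 1*½))*1 = (-67 + (-2 - ½))*1 = (-67 - 5/2)*1 = -139/2*1 = -139/2 ≈ -69.500)
(q/77 - 78)² = (-139/2/77 - 78)² = (-139/2*1/77 - 78)² = (-139/154 - 78)² = (-12151/154)² = 147646801/23716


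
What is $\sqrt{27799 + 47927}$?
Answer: $3 \sqrt{8414} \approx 275.18$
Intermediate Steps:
$\sqrt{27799 + 47927} = \sqrt{75726} = 3 \sqrt{8414}$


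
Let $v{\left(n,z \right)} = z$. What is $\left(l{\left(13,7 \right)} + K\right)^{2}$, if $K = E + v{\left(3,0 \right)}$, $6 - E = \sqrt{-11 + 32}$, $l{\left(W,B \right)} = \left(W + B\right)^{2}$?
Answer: $\left(406 - \sqrt{21}\right)^{2} \approx 1.6114 \cdot 10^{5}$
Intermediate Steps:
$l{\left(W,B \right)} = \left(B + W\right)^{2}$
$E = 6 - \sqrt{21}$ ($E = 6 - \sqrt{-11 + 32} = 6 - \sqrt{21} \approx 1.4174$)
$K = 6 - \sqrt{21}$ ($K = \left(6 - \sqrt{21}\right) + 0 = 6 - \sqrt{21} \approx 1.4174$)
$\left(l{\left(13,7 \right)} + K\right)^{2} = \left(\left(7 + 13\right)^{2} + \left(6 - \sqrt{21}\right)\right)^{2} = \left(20^{2} + \left(6 - \sqrt{21}\right)\right)^{2} = \left(400 + \left(6 - \sqrt{21}\right)\right)^{2} = \left(406 - \sqrt{21}\right)^{2}$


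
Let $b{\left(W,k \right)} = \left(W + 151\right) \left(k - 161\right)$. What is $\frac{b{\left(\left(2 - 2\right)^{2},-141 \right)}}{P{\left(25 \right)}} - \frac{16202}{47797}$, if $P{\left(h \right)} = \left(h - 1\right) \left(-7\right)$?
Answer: $\frac{1088458429}{4014948} \approx 271.1$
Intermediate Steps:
$P{\left(h \right)} = 7 - 7 h$ ($P{\left(h \right)} = \left(-1 + h\right) \left(-7\right) = 7 - 7 h$)
$b{\left(W,k \right)} = \left(-161 + k\right) \left(151 + W\right)$ ($b{\left(W,k \right)} = \left(151 + W\right) \left(-161 + k\right) = \left(-161 + k\right) \left(151 + W\right)$)
$\frac{b{\left(\left(2 - 2\right)^{2},-141 \right)}}{P{\left(25 \right)}} - \frac{16202}{47797} = \frac{-24311 - 161 \left(2 - 2\right)^{2} + 151 \left(-141\right) + \left(2 - 2\right)^{2} \left(-141\right)}{7 - 175} - \frac{16202}{47797} = \frac{-24311 - 161 \cdot 0^{2} - 21291 + 0^{2} \left(-141\right)}{7 - 175} - \frac{16202}{47797} = \frac{-24311 - 0 - 21291 + 0 \left(-141\right)}{-168} - \frac{16202}{47797} = \left(-24311 + 0 - 21291 + 0\right) \left(- \frac{1}{168}\right) - \frac{16202}{47797} = \left(-45602\right) \left(- \frac{1}{168}\right) - \frac{16202}{47797} = \frac{22801}{84} - \frac{16202}{47797} = \frac{1088458429}{4014948}$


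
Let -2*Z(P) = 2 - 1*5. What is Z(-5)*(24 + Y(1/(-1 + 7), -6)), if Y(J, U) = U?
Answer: 27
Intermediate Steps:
Z(P) = 3/2 (Z(P) = -(2 - 1*5)/2 = -(2 - 5)/2 = -½*(-3) = 3/2)
Z(-5)*(24 + Y(1/(-1 + 7), -6)) = 3*(24 - 6)/2 = (3/2)*18 = 27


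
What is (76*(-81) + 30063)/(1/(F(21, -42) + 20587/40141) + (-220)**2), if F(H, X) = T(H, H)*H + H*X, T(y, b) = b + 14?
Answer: 140576506980/284598735859 ≈ 0.49395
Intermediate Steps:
T(y, b) = 14 + b
F(H, X) = H*X + H*(14 + H) (F(H, X) = (14 + H)*H + H*X = H*(14 + H) + H*X = H*X + H*(14 + H))
(76*(-81) + 30063)/(1/(F(21, -42) + 20587/40141) + (-220)**2) = (76*(-81) + 30063)/(1/(21*(14 + 21 - 42) + 20587/40141) + (-220)**2) = (-6156 + 30063)/(1/(21*(-7) + 20587*(1/40141)) + 48400) = 23907/(1/(-147 + 20587/40141) + 48400) = 23907/(1/(-5880140/40141) + 48400) = 23907/(-40141/5880140 + 48400) = 23907/(284598735859/5880140) = 23907*(5880140/284598735859) = 140576506980/284598735859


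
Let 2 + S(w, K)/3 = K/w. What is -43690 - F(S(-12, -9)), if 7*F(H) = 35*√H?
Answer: -43690 - 5*I*√15/2 ≈ -43690.0 - 9.6825*I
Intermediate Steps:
S(w, K) = -6 + 3*K/w (S(w, K) = -6 + 3*(K/w) = -6 + 3*K/w)
F(H) = 5*√H (F(H) = (35*√H)/7 = 5*√H)
-43690 - F(S(-12, -9)) = -43690 - 5*√(-6 + 3*(-9)/(-12)) = -43690 - 5*√(-6 + 3*(-9)*(-1/12)) = -43690 - 5*√(-6 + 9/4) = -43690 - 5*√(-15/4) = -43690 - 5*I*√15/2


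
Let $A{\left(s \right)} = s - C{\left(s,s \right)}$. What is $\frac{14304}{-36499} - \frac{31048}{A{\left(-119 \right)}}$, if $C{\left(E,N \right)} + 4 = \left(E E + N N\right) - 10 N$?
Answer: $\frac{709436344}{1081355873} \approx 0.65606$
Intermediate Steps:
$C{\left(E,N \right)} = -4 + E^{2} + N^{2} - 10 N$ ($C{\left(E,N \right)} = -4 - \left(10 N - E E - N N\right) = -4 - \left(- E^{2} - N^{2} + 10 N\right) = -4 + \left(E^{2} + N^{2} - 10 N\right) = -4 + E^{2} + N^{2} - 10 N$)
$A{\left(s \right)} = 4 - 2 s^{2} + 11 s$ ($A{\left(s \right)} = s - \left(-4 + s^{2} + s^{2} - 10 s\right) = s - \left(-4 - 10 s + 2 s^{2}\right) = s + \left(4 - 2 s^{2} + 10 s\right) = 4 - 2 s^{2} + 11 s$)
$\frac{14304}{-36499} - \frac{31048}{A{\left(-119 \right)}} = \frac{14304}{-36499} - \frac{31048}{4 - 2 \left(-119\right)^{2} + 11 \left(-119\right)} = 14304 \left(- \frac{1}{36499}\right) - \frac{31048}{4 - 28322 - 1309} = - \frac{14304}{36499} - \frac{31048}{4 - 28322 - 1309} = - \frac{14304}{36499} - \frac{31048}{-29627} = - \frac{14304}{36499} - - \frac{31048}{29627} = - \frac{14304}{36499} + \frac{31048}{29627} = \frac{709436344}{1081355873}$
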